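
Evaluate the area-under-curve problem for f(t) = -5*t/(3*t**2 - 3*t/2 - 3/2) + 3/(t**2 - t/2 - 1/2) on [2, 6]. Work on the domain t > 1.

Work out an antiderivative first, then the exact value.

Antiderivative: F(t) = -(-8*log(t - 1) + 23*log(t + 1/2))/9; value = -23*log(13/2)/9 + 8*log(5)/9 + 23*log(5/2)/9

Factor the denominator (3*(t - 1)*(2*t + 1)) and decompose: f = -46/(9*(2*t + 1)) + 8/(9*(t - 1)); each piece integrates to a log, atan, or power term.
F(t) = -(-8*log(t - 1) + 23*log(t + 1/2))/9 is an antiderivative of f.
Check: d/dt[-(-8*log(t - 1) + 23*log(t + 1/2))/9] = (18 - 10*t)/(6*t**2 - 3*t - 3), which equals f(t).
F(6) = -23*log(13/2)/9 + 8*log(5)/9; F(2) = -23*log(5/2)/9.
Integral = F(6) - F(2) = -23*log(13/2)/9 + 8*log(5)/9 + 23*log(5/2)/9.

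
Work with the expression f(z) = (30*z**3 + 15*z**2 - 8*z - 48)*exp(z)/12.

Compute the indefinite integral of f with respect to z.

F(z) = (30*z**3 - 75*z**2 + 142*z - 190)*exp(z)/12 + C

f has the shape u'v + uv' for u = 5*z**3/2 - 25*z**2/4 + 71*z/6 - 95/6 and v = exp(z) — it is the derivative of the product u*v.
Check: d/dz[(30*z**3 - 75*z**2 + 142*z - 190)*exp(z)/12] = 5*z**3*exp(z)/2 + 5*z**2*exp(z)/4 - 2*z*exp(z)/3 - 4*exp(z), which equals f(z).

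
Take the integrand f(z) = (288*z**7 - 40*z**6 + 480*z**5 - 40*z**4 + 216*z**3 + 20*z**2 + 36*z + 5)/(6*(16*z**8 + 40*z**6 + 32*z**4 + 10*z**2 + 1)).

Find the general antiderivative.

F(z) = (6*z**2*log(2*z**2 + 1) + 6*z**2*log(2*z**4 + 3*z**2 + 1/2) + 5*z + 3*log(2*z**2 + 1) + 3*log(2*z**4 + 3*z**2 + 1/2) + 3)/(6*(2*z**2 + 1)) + C

Since d/dz undoes antidifferentiation here, F'(z) = f(z) is required of F(z).
Check: d/dz[(6*z**2*log(2*z**2 + 1) + 6*z**2*log(2*z**4 + 3*z**2 + 1/2) + 5*z + 3*log(2*z**2 + 1) + 3*log(2*z**4 + 3*z**2 + 1/2) + 3)/(6*(2*z**2 + 1))] = (288*z**7 - 40*z**6 + 480*z**5 - 40*z**4 + 216*z**3 + 20*z**2 + 36*z + 5)/(96*z**8 + 240*z**6 + 192*z**4 + 60*z**2 + 6), which equals f(z).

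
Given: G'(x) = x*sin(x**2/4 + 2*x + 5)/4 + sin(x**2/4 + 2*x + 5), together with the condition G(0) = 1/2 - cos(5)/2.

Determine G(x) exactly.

The substitution u = x**2/4 + 2*x + 5 works: G'(x) is exactly (dG/du)*(du/dx) for that inner function.
A general antiderivative is -cos(x**2/4 + 2*x + 5)/2 + C.
The condition gives C = 1/2 - cos(5)/2 - (-cos(5)/2) = 1/2.
So G(x) = 1/2 - cos(x**2/4 + 2*x + 5)/2.
Check: d/dx[1/2 - cos(x**2/4 + 2*x + 5)/2] = x*sin(x**2/4 + 2*x + 5)/4 + sin(x**2/4 + 2*x + 5) = G'(x).

G(x) = 1/2 - cos(x**2/4 + 2*x + 5)/2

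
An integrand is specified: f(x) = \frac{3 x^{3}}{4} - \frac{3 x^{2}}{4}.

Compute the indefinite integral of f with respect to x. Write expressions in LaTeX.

Integrate term by term and add the pieces.
Check: d/dx[\frac{3 x^{4}}{16} - \frac{x^{3}}{4}] = \frac{3 x^{3}}{4} - \frac{3 x^{2}}{4} = f(x).

F(x) = \frac{3 x^{4}}{16} - \frac{x^{3}}{4} + C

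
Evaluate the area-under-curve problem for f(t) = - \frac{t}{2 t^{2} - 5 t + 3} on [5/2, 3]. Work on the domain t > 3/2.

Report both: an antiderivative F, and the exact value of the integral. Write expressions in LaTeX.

The denominator factors as \left(t - 1\right) \left(2 t - 3\right); partial fractions split f into directly integrable pieces: - \frac{3}{2 t - 3} + \frac{1}{t - 1}.
F(t) = \frac{- 3 \log{\left(t - \frac{3}{2} \right)} + 2 \log{\left(t - 1 \right)}}{2} is an antiderivative of f.
Check: d/dt[\frac{- 3 \log{\left(t - \frac{3}{2} \right)} + 2 \log{\left(t - 1 \right)}}{2}] = - \frac{t}{2 t^{2} - 5 t + 3} = f(t).
F(3) = - \frac{3 \log{\left(\frac{3}{2} \right)}}{2} + \log{\left(2 \right)}; F(5/2) = \log{\left(\frac{3}{2} \right)}.
Integral = F(3) - F(5/2) = - \frac{5 \log{\left(\frac{3}{2} \right)}}{2} + \log{\left(2 \right)}.

Antiderivative: F(t) = \frac{- 3 \log{\left(t - \frac{3}{2} \right)} + 2 \log{\left(t - 1 \right)}}{2}; value = - \frac{5 \log{\left(\frac{3}{2} \right)}}{2} + \log{\left(2 \right)}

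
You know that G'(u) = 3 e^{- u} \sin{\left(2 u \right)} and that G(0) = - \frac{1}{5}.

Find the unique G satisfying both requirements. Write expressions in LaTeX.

Whatever form G(u) takes, its d/du must return the stated G'(u).
A general antiderivative is - \frac{3 e^{- u} \sin{\left(2 u \right)}}{5} - \frac{6 e^{- u} \cos{\left(2 u \right)}}{5} + C.
The condition gives C = - \frac{1}{5} - (- \frac{6}{5}) = 1.
So G(u) = 1 - \frac{3 e^{- u} \sin{\left(2 u \right)}}{5} - \frac{6 e^{- u} \cos{\left(2 u \right)}}{5}.
Check: d/du[1 - \frac{3 e^{- u} \sin{\left(2 u \right)}}{5} - \frac{6 e^{- u} \cos{\left(2 u \right)}}{5}] = 3 e^{- u} \sin{\left(2 u \right)} = G'(u).

G(u) = 1 - \frac{3 e^{- u} \sin{\left(2 u \right)}}{5} - \frac{6 e^{- u} \cos{\left(2 u \right)}}{5}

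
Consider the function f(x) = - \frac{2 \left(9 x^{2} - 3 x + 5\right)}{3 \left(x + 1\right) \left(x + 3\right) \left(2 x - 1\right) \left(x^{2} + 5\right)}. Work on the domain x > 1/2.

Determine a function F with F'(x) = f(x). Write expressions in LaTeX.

The denominator factors as 3 \left(x + 1\right) \left(x + 3\right) \left(2 x - 1\right) \left(x^{2} + 5\right); partial fractions split f into directly integrable pieces: \frac{103 x - 820}{1323 \left(x^{2} + 5\right)} - \frac{184}{1323 \left(2 x - 1\right)} - \frac{95}{294 \left(x + 3\right)} + \frac{17}{54 \left(x + 1\right)}.
Check: d/dx[- \frac{92 \log{\left(x - \frac{1}{2} \right)}}{1323} + \frac{17 \log{\left(x + 1 \right)}}{54} - \frac{95 \log{\left(x + 3 \right)}}{294} + \frac{103 \log{\left(x^{2} + 5 \right)}}{2646} - \frac{164 \sqrt{5} \operatorname{atan}{\left(\frac{\sqrt{5} x}{5} \right)}}{1323}] = \frac{- 18 x^{2} + 6 x - 10}{6 x^{5} + 21 x^{4} + 36 x^{3} + 96 x^{2} + 30 x - 45}, which equals f(x).

An antiderivative is F(x) = - \frac{92 \log{\left(x - \frac{1}{2} \right)}}{1323} + \frac{17 \log{\left(x + 1 \right)}}{54} - \frac{95 \log{\left(x + 3 \right)}}{294} + \frac{103 \log{\left(x^{2} + 5 \right)}}{2646} - \frac{164 \sqrt{5} \operatorname{atan}{\left(\frac{\sqrt{5} x}{5} \right)}}{1323}.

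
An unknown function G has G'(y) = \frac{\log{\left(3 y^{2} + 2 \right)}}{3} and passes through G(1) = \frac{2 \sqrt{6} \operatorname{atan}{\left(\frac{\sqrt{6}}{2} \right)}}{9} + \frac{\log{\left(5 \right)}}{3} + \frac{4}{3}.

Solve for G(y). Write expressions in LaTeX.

G(y) = \frac{y \log{\left(3 y^{2} + 2 \right)}}{3} - \frac{2 y}{3} + \frac{2 \sqrt{6} \operatorname{atan}{\left(\frac{\sqrt{6} y}{2} \right)}}{9} + 2

Differentiate the proposed G(y) back; it has to land on the given G'(y).
A general antiderivative is \frac{y \log{\left(3 y^{2} + 2 \right)}}{3} - \frac{2 y}{3} + \frac{2 \sqrt{6} \operatorname{atan}{\left(\frac{\sqrt{6} y}{2} \right)}}{9} + C.
The condition gives C = \frac{2 \sqrt{6} \operatorname{atan}{\left(\frac{\sqrt{6}}{2} \right)}}{9} + \frac{\log{\left(5 \right)}}{3} + \frac{4}{3} - (- \frac{2}{3} + \frac{2 \sqrt{6} \operatorname{atan}{\left(\frac{\sqrt{6}}{2} \right)}}{9} + \frac{\log{\left(5 \right)}}{3}) = 2.
So G(y) = \frac{y \log{\left(3 y^{2} + 2 \right)}}{3} - \frac{2 y}{3} + \frac{2 \sqrt{6} \operatorname{atan}{\left(\frac{\sqrt{6} y}{2} \right)}}{9} + 2.
Check: d/dy[\frac{y \log{\left(3 y^{2} + 2 \right)}}{3} - \frac{2 y}{3} + \frac{2 \sqrt{6} \operatorname{atan}{\left(\frac{\sqrt{6} y}{2} \right)}}{9} + 2] = \frac{\log{\left(3 y^{2} + 2 \right)}}{3} = G'(y).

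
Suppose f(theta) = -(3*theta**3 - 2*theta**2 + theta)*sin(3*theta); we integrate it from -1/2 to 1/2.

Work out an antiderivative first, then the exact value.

Since d/dtheta undoes antidifferentiation here, F'(theta) = f(theta) is required of F(theta).
F(theta) = (27*theta**3*cos(3*theta) - 27*theta**2*sin(3*theta) - 18*theta**2*cos(3*theta) + 12*theta*sin(3*theta) - 9*theta*cos(3*theta) + 3*sin(3*theta) + 4*cos(3*theta))/27 is an antiderivative of f.
Check: d/dtheta[(27*theta**3*cos(3*theta) - 27*theta**2*sin(3*theta) - 18*theta**2*cos(3*theta) + 12*theta*sin(3*theta) - 9*theta*cos(3*theta) + 3*sin(3*theta) + 4*cos(3*theta))/27] = -3*theta**3*sin(3*theta) + 2*theta**2*sin(3*theta) - theta*sin(3*theta), which equals f(theta).
F(1/2) = -13*cos(3/2)/216 + sin(3/2)/12; F(-1/2) = 5*cos(3/2)/216 + 13*sin(3/2)/36.
Integral = F(1/2) - F(-1/2) = -5*sin(3/2)/18 - cos(3/2)/12.

Antiderivative: F(theta) = (27*theta**3*cos(3*theta) - 27*theta**2*sin(3*theta) - 18*theta**2*cos(3*theta) + 12*theta*sin(3*theta) - 9*theta*cos(3*theta) + 3*sin(3*theta) + 4*cos(3*theta))/27; value = -5*sin(3/2)/18 - cos(3/2)/12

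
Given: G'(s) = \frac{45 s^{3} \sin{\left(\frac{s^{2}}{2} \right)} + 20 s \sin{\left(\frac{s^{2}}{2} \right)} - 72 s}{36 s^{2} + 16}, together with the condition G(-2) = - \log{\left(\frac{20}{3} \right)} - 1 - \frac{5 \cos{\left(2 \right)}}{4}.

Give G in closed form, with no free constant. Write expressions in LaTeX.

G(s) = - \frac{4 \log{\left(\frac{3 s^{2}}{2} + \frac{2}{3} \right)} + 5 \cos{\left(\frac{s^{2}}{2} \right)} + 4}{4}

The proposed G(s) is checked by its d/ds: the result must match the given G'(s).
A general antiderivative is - \log{\left(\frac{3 s^{2}}{2} + \frac{2}{3} \right)} - \frac{5 \cos{\left(\frac{s^{2}}{2} \right)}}{4} + C.
The condition gives C = - \log{\left(\frac{20}{3} \right)} - 1 - \frac{5 \cos{\left(2 \right)}}{4} - (- \log{\left(\frac{20}{3} \right)} - \frac{5 \cos{\left(2 \right)}}{4}) = -1.
So G(s) = - \frac{4 \log{\left(\frac{3 s^{2}}{2} + \frac{2}{3} \right)} + 5 \cos{\left(\frac{s^{2}}{2} \right)} + 4}{4}.
Check: d/ds[- \frac{4 \log{\left(\frac{3 s^{2}}{2} + \frac{2}{3} \right)} + 5 \cos{\left(\frac{s^{2}}{2} \right)} + 4}{4}] = \frac{45 s^{3} \sin{\left(\frac{s^{2}}{2} \right)} + 20 s \sin{\left(\frac{s^{2}}{2} \right)} - 72 s}{36 s^{2} + 16} = G'(s).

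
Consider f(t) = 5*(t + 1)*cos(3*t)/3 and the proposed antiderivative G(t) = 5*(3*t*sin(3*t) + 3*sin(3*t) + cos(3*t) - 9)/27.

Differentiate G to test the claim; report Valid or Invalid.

Valid. The derivative of G reproduces f.

d/dt[G] = 5*t*cos(3*t)/3 + 5*cos(3*t)/3
This equals f(t) exactly, so the claim holds.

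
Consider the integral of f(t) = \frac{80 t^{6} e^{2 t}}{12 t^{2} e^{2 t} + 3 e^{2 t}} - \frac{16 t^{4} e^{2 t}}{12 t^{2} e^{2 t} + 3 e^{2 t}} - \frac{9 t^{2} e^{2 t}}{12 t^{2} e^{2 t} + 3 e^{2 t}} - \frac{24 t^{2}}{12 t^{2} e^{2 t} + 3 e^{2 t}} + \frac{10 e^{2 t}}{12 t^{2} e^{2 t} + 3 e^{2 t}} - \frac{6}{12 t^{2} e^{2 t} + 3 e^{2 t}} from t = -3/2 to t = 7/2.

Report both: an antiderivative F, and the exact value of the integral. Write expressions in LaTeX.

The integrand splits into summands that can be handled one at a time.
F(t) = \frac{\left(16 t^{5} e^{2 t} - 12 t^{3} e^{2 t} + 20 e^{2 t} \operatorname{atan}{\left(2 t \right)} - 3 e^{2 t} + 12\right) e^{- 2 t}}{12} is an antiderivative of f.
Check: d/dt[\frac{\left(16 t^{5} e^{2 t} - 12 t^{3} e^{2 t} + 20 e^{2 t} \operatorname{atan}{\left(2 t \right)} - 3 e^{2 t} + 12\right) e^{- 2 t}}{12}] = \frac{80 t^{6} e^{2 t} - 16 t^{4} e^{2 t} - 9 t^{2} e^{2 t} - 24 t^{2} + 10 e^{2 t} - 6}{12 t^{2} e^{2 t} + 3 e^{2 t}}, which equals f(t).
F(7/2) = e^{-7} + \frac{5 \operatorname{atan}{\left(7 \right)}}{3} + \frac{3943}{6}; F(-3/2) = -7 - \frac{5 \operatorname{atan}{\left(3 \right)}}{3} + e^{3}.
Integral = F(7/2) - F(-3/2) = - e^{3} + e^{-7} + \frac{5 \operatorname{atan}{\left(3 \right)}}{3} + \frac{5 \operatorname{atan}{\left(7 \right)}}{3} + \frac{3985}{6}.

Antiderivative: F(t) = \frac{\left(16 t^{5} e^{2 t} - 12 t^{3} e^{2 t} + 20 e^{2 t} \operatorname{atan}{\left(2 t \right)} - 3 e^{2 t} + 12\right) e^{- 2 t}}{12}; value = - e^{3} + e^{-7} + \frac{5 \operatorname{atan}{\left(3 \right)}}{3} + \frac{5 \operatorname{atan}{\left(7 \right)}}{3} + \frac{3985}{6}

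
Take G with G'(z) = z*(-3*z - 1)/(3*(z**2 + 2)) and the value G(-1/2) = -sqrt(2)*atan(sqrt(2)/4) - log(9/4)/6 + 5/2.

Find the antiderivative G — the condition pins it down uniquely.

For G(z) to be correct, d/dz[G] must agree with the stated G'(z) identically.
A general antiderivative is -z - log(z**2 + 2)/6 + sqrt(2)*atan(sqrt(2)*z/2) + C.
The condition gives C = -sqrt(2)*atan(sqrt(2)/4) - log(9/4)/6 + 5/2 - (-sqrt(2)*atan(sqrt(2)/4) - log(9/4)/6 + 1/2) = 2.
So G(z) = -z - log(z**2 + 2)/6 + sqrt(2)*atan(sqrt(2)*z/2) + 2.
Check: d/dz[-z - log(z**2 + 2)/6 + sqrt(2)*atan(sqrt(2)*z/2) + 2] = (-3*z**2 - z)/(3*z**2 + 6), which equals G'(z).

G(z) = -z - log(z**2 + 2)/6 + sqrt(2)*atan(sqrt(2)*z/2) + 2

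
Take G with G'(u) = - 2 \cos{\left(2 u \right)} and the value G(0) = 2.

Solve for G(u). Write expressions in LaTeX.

G(u) = 2 - \sin{\left(2 u \right)}

Recover the given G'(u) by differentiating a candidate G(u); any mismatch rules it out.
A general antiderivative is - \sin{\left(2 u \right)} + C.
The condition gives C = 2 - (0) = 2.
So G(u) = 2 - \sin{\left(2 u \right)}.
Check: d/du[2 - \sin{\left(2 u \right)}] = - 2 \cos{\left(2 u \right)} = G'(u).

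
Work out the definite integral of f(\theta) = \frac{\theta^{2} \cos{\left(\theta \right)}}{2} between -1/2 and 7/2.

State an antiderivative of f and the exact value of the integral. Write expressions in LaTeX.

A candidate is checked by its d/d\theta: the result must match f(\theta).
F(\theta) = \frac{\theta^{2} \sin{\left(\theta \right)}}{2} + \theta \cos{\left(\theta \right)} - \sin{\left(\theta \right)} is an antiderivative of f.
Check: d/d\theta[\frac{\theta^{2} \sin{\left(\theta \right)}}{2} + \theta \cos{\left(\theta \right)} - \sin{\left(\theta \right)}] = \frac{\theta^{2} \cos{\left(\theta \right)}}{2} = f(\theta).
F(7/2) = \frac{7 \cos{\left(\frac{7}{2} \right)}}{2} + \frac{41 \sin{\left(\frac{7}{2} \right)}}{8}; F(-1/2) = - \frac{\cos{\left(\frac{1}{2} \right)}}{2} + \frac{7 \sin{\left(\frac{1}{2} \right)}}{8}.
Integral = F(7/2) - F(-1/2) = \frac{7 \cos{\left(\frac{7}{2} \right)}}{2} + \frac{41 \sin{\left(\frac{7}{2} \right)}}{8} - \frac{7 \sin{\left(\frac{1}{2} \right)}}{8} + \frac{\cos{\left(\frac{1}{2} \right)}}{2}.

Antiderivative: F(\theta) = \frac{\theta^{2} \sin{\left(\theta \right)}}{2} + \theta \cos{\left(\theta \right)} - \sin{\left(\theta \right)}; value = \frac{7 \cos{\left(\frac{7}{2} \right)}}{2} + \frac{41 \sin{\left(\frac{7}{2} \right)}}{8} - \frac{7 \sin{\left(\frac{1}{2} \right)}}{8} + \frac{\cos{\left(\frac{1}{2} \right)}}{2}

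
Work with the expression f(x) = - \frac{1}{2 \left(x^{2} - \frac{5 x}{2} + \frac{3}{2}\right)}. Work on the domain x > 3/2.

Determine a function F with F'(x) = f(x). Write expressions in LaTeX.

The denominator factors as \left(x - 1\right) \left(2 x - 3\right); partial fractions split f into directly integrable pieces: - \frac{2}{2 x - 3} + \frac{1}{x - 1}.
Check: d/dx[- \log{\left(x - \frac{3}{2} \right)} + \log{\left(x - 1 \right)}] = - \frac{1}{2 x^{2} - 5 x + 3}, which equals f(x).

An antiderivative is F(x) = - \log{\left(x - \frac{3}{2} \right)} + \log{\left(x - 1 \right)}.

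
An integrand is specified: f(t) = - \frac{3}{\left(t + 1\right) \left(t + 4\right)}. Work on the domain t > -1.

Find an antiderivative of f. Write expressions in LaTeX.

Factor the denominator (\left(t + 1\right) \left(t + 4\right)) and decompose: f = \frac{1}{t + 4} - \frac{1}{t + 1}; each piece integrates to a log, atan, or power term.
Check: d/dt[- \log{\left(t + 1 \right)} + \log{\left(t + 4 \right)}] = - \frac{3}{t^{2} + 5 t + 4}, which equals f(t).

An antiderivative is F(t) = - \log{\left(t + 1 \right)} + \log{\left(t + 4 \right)}.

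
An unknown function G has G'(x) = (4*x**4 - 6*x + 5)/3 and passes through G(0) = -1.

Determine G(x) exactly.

Check a candidate G(x) by differentiating: d/dx[G] must match the given G'(x).
A general antiderivative is 4*x**5/15 - x**2 + 5*x/3 + C.
The condition gives C = -1 - (0) = -1.
So G(x) = (4*x**5 - 15*x**2 + 25*x - 15)/15.
Check: d/dx[(4*x**5 - 15*x**2 + 25*x - 15)/15] = 4*x**4/3 - 2*x + 5/3, which equals G'(x).

G(x) = (4*x**5 - 15*x**2 + 25*x - 15)/15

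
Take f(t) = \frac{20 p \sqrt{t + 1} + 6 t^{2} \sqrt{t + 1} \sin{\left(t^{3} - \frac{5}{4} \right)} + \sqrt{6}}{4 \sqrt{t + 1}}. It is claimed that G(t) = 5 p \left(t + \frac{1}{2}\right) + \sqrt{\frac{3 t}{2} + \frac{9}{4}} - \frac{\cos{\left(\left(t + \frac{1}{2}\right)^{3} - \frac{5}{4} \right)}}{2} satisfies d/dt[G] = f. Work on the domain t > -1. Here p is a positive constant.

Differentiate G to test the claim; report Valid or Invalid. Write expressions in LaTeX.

Invalid: d/dt[G] - f = \frac{- 12 t^{2} \sqrt{t + 1} \sqrt{2 t + 3} \sin{\left(t^{3} - \frac{5}{4} \right)} + 12 t^{2} \sqrt{t + 1} \sqrt{2 t + 3} \sin{\left(t^{3} + \frac{3 t^{2}}{2} + \frac{3 t}{4} - \frac{9}{8} \right)} + 12 t \sqrt{t + 1} \sqrt{2 t + 3} \sin{\left(t^{3} + \frac{3 t^{2}}{2} + \frac{3 t}{4} - \frac{9}{8} \right)} + 3 \sqrt{t + 1} \sqrt{2 t + 3} \sin{\left(t^{3} + \frac{3 t^{2}}{2} + \frac{3 t}{4} - \frac{9}{8} \right)} + 4 \sqrt{3} \sqrt{t + 1} - 2 \sqrt{6} \sqrt{2 t + 3}}{8 \sqrt{t + 1} \sqrt{2 t + 3}}, which is not 0.

d/dt[G] = \frac{40 p \sqrt{2 t + 3} + 12 t^{2} \sqrt{2 t + 3} \sin{\left(t^{3} + \frac{3 t^{2}}{2} + \frac{3 t}{4} - \frac{9}{8} \right)} + 12 t \sqrt{2 t + 3} \sin{\left(t^{3} + \frac{3 t^{2}}{2} + \frac{3 t}{4} - \frac{9}{8} \right)} + 3 \sqrt{2 t + 3} \sin{\left(t^{3} + \frac{3 t^{2}}{2} + \frac{3 t}{4} - \frac{9}{8} \right)} + 4 \sqrt{3}}{8 \sqrt{2 t + 3}}
d/dt[G] - f(t) = \frac{- 12 t^{2} \sqrt{t + 1} \sqrt{2 t + 3} \sin{\left(t^{3} - \frac{5}{4} \right)} + 12 t^{2} \sqrt{t + 1} \sqrt{2 t + 3} \sin{\left(t^{3} + \frac{3 t^{2}}{2} + \frac{3 t}{4} - \frac{9}{8} \right)} + 12 t \sqrt{t + 1} \sqrt{2 t + 3} \sin{\left(t^{3} + \frac{3 t^{2}}{2} + \frac{3 t}{4} - \frac{9}{8} \right)} + 3 \sqrt{t + 1} \sqrt{2 t + 3} \sin{\left(t^{3} + \frac{3 t^{2}}{2} + \frac{3 t}{4} - \frac{9}{8} \right)} + 4 \sqrt{3} \sqrt{t + 1} - 2 \sqrt{6} \sqrt{2 t + 3}}{8 \sqrt{t + 1} \sqrt{2 t + 3}} != 0.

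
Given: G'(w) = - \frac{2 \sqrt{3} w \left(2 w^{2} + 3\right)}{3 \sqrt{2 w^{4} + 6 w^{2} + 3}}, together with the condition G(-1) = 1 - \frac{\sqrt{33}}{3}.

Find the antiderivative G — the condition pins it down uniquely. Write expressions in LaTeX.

G(w) = 1 - \sqrt{\frac{2 w^{4}}{3} + 2 w^{2} + 1}

G'(w) matches the chain-rule pattern g'(h)*h' with inner function h(w) = \frac{2 w^{4}}{3} + 2 w^{2} + 1; substituting u = h(w) collapses the integral.
A general antiderivative is - \sqrt{\frac{2 w^{4}}{3} + 2 w^{2} + 1} + C.
The condition gives C = 1 - \frac{\sqrt{33}}{3} - (- \frac{\sqrt{33}}{3}) = 1.
So G(w) = 1 - \sqrt{\frac{2 w^{4}}{3} + 2 w^{2} + 1}.
Check: d/dw[1 - \sqrt{\frac{2 w^{4}}{3} + 2 w^{2} + 1}] = \frac{- 4 \sqrt{3} w^{3} - 6 \sqrt{3} w}{3 \sqrt{2 w^{4} + 6 w^{2} + 3}}, which equals G'(w).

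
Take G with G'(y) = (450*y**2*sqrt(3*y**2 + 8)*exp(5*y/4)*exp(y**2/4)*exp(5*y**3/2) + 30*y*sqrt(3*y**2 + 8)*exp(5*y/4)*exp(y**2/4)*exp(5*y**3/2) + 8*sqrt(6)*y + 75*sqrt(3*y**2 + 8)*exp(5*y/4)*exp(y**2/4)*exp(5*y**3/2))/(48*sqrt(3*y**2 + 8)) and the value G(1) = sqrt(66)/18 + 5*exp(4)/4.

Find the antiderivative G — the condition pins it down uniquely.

G(y) = (2*sqrt(6)*sqrt(3*y**2 + 8) + 45*exp(5*y**3/2 + y**2/4 + 5*y/4))/36

Whatever form G(y) takes, its d/dy must return the stated G'(y).
A general antiderivative is sqrt(y**2/2 + 4/3)/3 + 5*exp(5*y**3/2 + y**2/4 + 5*y/4)/4 + C.
The condition gives C = sqrt(66)/18 + 5*exp(4)/4 - (sqrt(66)/18 + 5*exp(4)/4) = 0.
So G(y) = (2*sqrt(6)*sqrt(3*y**2 + 8) + 45*exp(5*y**3/2 + y**2/4 + 5*y/4))/36.
Check: d/dy[(2*sqrt(6)*sqrt(3*y**2 + 8) + 45*exp(5*y**3/2 + y**2/4 + 5*y/4))/36] = (450*y**2*sqrt(3*y**2 + 8)*exp(5*y/4)*exp(y**2/4)*exp(5*y**3/2) + 30*y*sqrt(3*y**2 + 8)*exp(5*y/4)*exp(y**2/4)*exp(5*y**3/2) + 8*sqrt(6)*y + 75*sqrt(3*y**2 + 8)*exp(5*y/4)*exp(y**2/4)*exp(5*y**3/2))/(48*sqrt(3*y**2 + 8)) = G'(y).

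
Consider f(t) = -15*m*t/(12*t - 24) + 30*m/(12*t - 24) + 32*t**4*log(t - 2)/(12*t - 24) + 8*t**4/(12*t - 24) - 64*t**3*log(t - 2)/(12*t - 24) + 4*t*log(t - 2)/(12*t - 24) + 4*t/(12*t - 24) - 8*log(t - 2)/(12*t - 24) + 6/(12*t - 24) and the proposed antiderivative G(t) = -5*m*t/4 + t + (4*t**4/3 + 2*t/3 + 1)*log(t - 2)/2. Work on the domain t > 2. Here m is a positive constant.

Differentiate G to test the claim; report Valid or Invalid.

d/dt[G] = (-15*m*t + 30*m + 32*t**4*log(t - 2) + 8*t**4 - 64*t**3*log(t - 2) + 4*t*log(t - 2) + 16*t - 8*log(t - 2) - 18)/(12*t - 24)
d/dt[G] - f(t) = 1 != 0.

Invalid: d/dt[G] - f = 1, which is not 0.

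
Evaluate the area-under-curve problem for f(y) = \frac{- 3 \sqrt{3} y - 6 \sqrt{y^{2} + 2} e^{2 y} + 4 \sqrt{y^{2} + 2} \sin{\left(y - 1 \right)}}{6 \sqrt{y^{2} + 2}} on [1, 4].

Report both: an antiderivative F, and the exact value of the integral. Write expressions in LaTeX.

An antiderivative F(y) passes only if d/dy[F] lands on f(y) exactly.
F(y) = - \frac{\sqrt{3 y^{2} + 6}}{2} - \frac{e^{2 y}}{2} - \frac{2 \cos{\left(y - 1 \right)}}{3} is an antiderivative of f.
Check: d/dy[- \frac{\sqrt{3 y^{2} + 6}}{2} - \frac{e^{2 y}}{2} - \frac{2 \cos{\left(y - 1 \right)}}{3}] = \frac{- 3 \sqrt{3} y - 6 \sqrt{y^{2} + 2} e^{2 y} + 4 \sqrt{y^{2} + 2} \sin{\left(y - 1 \right)}}{6 \sqrt{y^{2} + 2}} = f(y).
F(4) = - \frac{e^{8}}{2} - \frac{3 \sqrt{6}}{2} - \frac{2 \cos{\left(3 \right)}}{3}; F(1) = - \frac{e^{2}}{2} - \frac{13}{6}.
Integral = F(4) - F(1) = - \frac{e^{8}}{2} - \frac{3 \sqrt{6}}{2} - \frac{2 \cos{\left(3 \right)}}{3} + \frac{13}{6} + \frac{e^{2}}{2}.

Antiderivative: F(y) = - \frac{\sqrt{3 y^{2} + 6}}{2} - \frac{e^{2 y}}{2} - \frac{2 \cos{\left(y - 1 \right)}}{3}; value = - \frac{e^{8}}{2} - \frac{3 \sqrt{6}}{2} - \frac{2 \cos{\left(3 \right)}}{3} + \frac{13}{6} + \frac{e^{2}}{2}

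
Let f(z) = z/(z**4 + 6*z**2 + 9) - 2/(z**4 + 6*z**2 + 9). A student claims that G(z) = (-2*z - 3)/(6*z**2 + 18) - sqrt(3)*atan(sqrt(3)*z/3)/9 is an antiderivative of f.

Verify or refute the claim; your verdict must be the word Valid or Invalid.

Valid - differentiating G returns exactly f.

d/dz[G] = (z - 2)/(z**4 + 6*z**2 + 9)
This equals f(z) exactly, so the claim holds.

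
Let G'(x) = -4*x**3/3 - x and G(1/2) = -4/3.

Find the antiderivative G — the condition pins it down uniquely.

The substitution u = -x**2 - 3/4 works: G'(x) is exactly (dG/du)*(du/dx) for that inner function.
A general antiderivative is -(-x**2 - 3/4)**2/3 + C.
The condition gives C = -4/3 - (-1/3) = -1.
So G(x) = -(16*x**4 + 24*x**2 + 57)/48.
Check: d/dx[-(16*x**4 + 24*x**2 + 57)/48] = -4*x**3/3 - x = G'(x).

G(x) = -(16*x**4 + 24*x**2 + 57)/48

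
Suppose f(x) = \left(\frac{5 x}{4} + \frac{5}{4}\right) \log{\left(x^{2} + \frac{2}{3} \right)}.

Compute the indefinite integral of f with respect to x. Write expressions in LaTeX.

A first test for any F(x): its x-derivative must equal f(x) identically.
Check: d/dx[\frac{5 x^{2} \log{\left(x^{2} + \frac{2}{3} \right)}}{8} - \frac{5 x^{2}}{8} + \frac{5 x \log{\left(x^{2} + \frac{2}{3} \right)}}{4} - \frac{5 x}{2} + \frac{5 \log{\left(x^{2} + \frac{2}{3} \right)}}{12} + \frac{5 \sqrt{6} \operatorname{atan}{\left(\frac{\sqrt{6} x}{2} \right)}}{6}] = \frac{5 x \log{\left(x^{2} + \frac{2}{3} \right)}}{4} + \frac{5 \log{\left(x^{2} + \frac{2}{3} \right)}}{4}, which equals f(x).

F(x) = \frac{5 x^{2} \log{\left(x^{2} + \frac{2}{3} \right)}}{8} - \frac{5 x^{2}}{8} + \frac{5 x \log{\left(x^{2} + \frac{2}{3} \right)}}{4} - \frac{5 x}{2} + \frac{5 \log{\left(x^{2} + \frac{2}{3} \right)}}{12} + \frac{5 \sqrt{6} \operatorname{atan}{\left(\frac{\sqrt{6} x}{2} \right)}}{6} + C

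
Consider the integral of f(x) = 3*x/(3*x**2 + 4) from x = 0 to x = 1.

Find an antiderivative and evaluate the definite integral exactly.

Antiderivative: F(x) = log(3*x**2/2 + 2)/2; value = -log(2)/2 + log(7/2)/2

The substitution u = 3*x**2/2 + 2 works: f is exactly (dF/du)*(du/dx) for that inner function.
F(x) = log(3*x**2/2 + 2)/2 is an antiderivative of f.
Check: d/dx[log(3*x**2/2 + 2)/2] = 3*x/(3*x**2 + 4) = f(x).
F(1) = log(7/2)/2; F(0) = log(2)/2.
Integral = F(1) - F(0) = -log(2)/2 + log(7/2)/2.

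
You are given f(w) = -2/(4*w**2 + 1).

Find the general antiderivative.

For F(w) to be correct the identity F'(w) - f(w) = 0 must hold.
Check: d/dw[-atan(2*w)] = -2/(4*w**2 + 1) = f(w).

F(w) = -atan(2*w) + C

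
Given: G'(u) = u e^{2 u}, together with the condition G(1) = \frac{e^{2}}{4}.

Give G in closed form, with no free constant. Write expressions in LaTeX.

G(u) = \frac{\left(2 u - 1\right) e^{2 u}}{4}

G'(u) has the shape v'r + vr' for v = \frac{u}{2} - \frac{1}{4} and r = e^{2 u} — it is the derivative of the product v*r.
A general antiderivative is \frac{\left(2 u - 1\right) e^{2 u}}{4} + C.
The condition gives C = \frac{e^{2}}{4} - (\frac{e^{2}}{4}) = 0.
So G(u) = \frac{\left(2 u - 1\right) e^{2 u}}{4}.
Check: d/du[\frac{\left(2 u - 1\right) e^{2 u}}{4}] = u e^{2 u} = G'(u).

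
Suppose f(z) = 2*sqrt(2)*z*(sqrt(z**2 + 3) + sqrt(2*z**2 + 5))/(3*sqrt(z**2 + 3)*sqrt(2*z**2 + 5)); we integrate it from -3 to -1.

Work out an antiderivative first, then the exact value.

Antiderivative: F(z) = sqrt(2)*(2*sqrt(z**2 + 3) + sqrt(2*z**2 + 5))/3; value = -4*sqrt(6)/3 - sqrt(46)/3 + sqrt(14)/3 + 4*sqrt(2)/3

A candidate is checked by its d/dz: the result must match f(z).
F(z) = sqrt(2)*(2*sqrt(z**2 + 3) + sqrt(2*z**2 + 5))/3 is an antiderivative of f.
Check: d/dz[sqrt(2)*(2*sqrt(z**2 + 3) + sqrt(2*z**2 + 5))/3] = (2*sqrt(2)*z*sqrt(z**2 + 3) + 2*sqrt(2)*z*sqrt(2*z**2 + 5))/(3*sqrt(z**2 + 3)*sqrt(2*z**2 + 5)), which equals f(z).
F(-1) = sqrt(14)/3 + 4*sqrt(2)/3; F(-3) = sqrt(46)/3 + 4*sqrt(6)/3.
Integral = F(-1) - F(-3) = -4*sqrt(6)/3 - sqrt(46)/3 + sqrt(14)/3 + 4*sqrt(2)/3.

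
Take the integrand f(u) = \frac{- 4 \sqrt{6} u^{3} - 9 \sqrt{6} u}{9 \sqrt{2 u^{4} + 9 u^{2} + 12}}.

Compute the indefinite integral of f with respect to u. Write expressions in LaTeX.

F(u) = - \frac{2 \sqrt{\frac{u^{4}}{3} + \frac{3 u^{2}}{2} + 2}}{3} + C

f matches the chain-rule pattern g'(h)*h' with inner function h(u) = \frac{u^{4}}{3} + \frac{3 u^{2}}{2} + 2; substituting w = h(u) collapses the integral.
Check: d/du[- \frac{2 \sqrt{\frac{u^{4}}{3} + \frac{3 u^{2}}{2} + 2}}{3}] = \frac{- 4 \sqrt{6} u^{3} - 9 \sqrt{6} u}{9 \sqrt{2 u^{4} + 9 u^{2} + 12}} = f(u).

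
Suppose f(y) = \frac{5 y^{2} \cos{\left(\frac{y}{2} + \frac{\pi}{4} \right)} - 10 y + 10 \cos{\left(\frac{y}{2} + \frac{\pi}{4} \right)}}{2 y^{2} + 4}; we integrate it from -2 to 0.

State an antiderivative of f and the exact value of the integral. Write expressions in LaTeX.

Antiderivative: F(y) = \frac{5 \left(- \log{\left(y^{2} + 2 \right)} + 2 \sin{\left(\frac{y}{2} + \frac{\pi}{4} \right)}\right)}{2}; value = - \frac{5 \log{\left(2 \right)}}{2} - 5 \cos{\left(\frac{\pi}{4} + 1 \right)} + \frac{5 \sqrt{2}}{2} + \frac{5 \log{\left(6 \right)}}{2}

Any candidate F(y) must reproduce f(y) exactly when differentiated.
F(y) = \frac{5 \left(- \log{\left(y^{2} + 2 \right)} + 2 \sin{\left(\frac{y}{2} + \frac{\pi}{4} \right)}\right)}{2} is an antiderivative of f.
Check: d/dy[\frac{5 \left(- \log{\left(y^{2} + 2 \right)} + 2 \sin{\left(\frac{y}{2} + \frac{\pi}{4} \right)}\right)}{2}] = \frac{5 y^{2} \cos{\left(\frac{y}{2} + \frac{\pi}{4} \right)} - 10 y + 10 \cos{\left(\frac{y}{2} + \frac{\pi}{4} \right)}}{2 y^{2} + 4} = f(y).
F(0) = - \frac{5 \log{\left(2 \right)}}{2} + \frac{5 \sqrt{2}}{2}; F(-2) = - \frac{5 \log{\left(6 \right)}}{2} + 5 \cos{\left(\frac{\pi}{4} + 1 \right)}.
Integral = F(0) - F(-2) = - \frac{5 \log{\left(2 \right)}}{2} - 5 \cos{\left(\frac{\pi}{4} + 1 \right)} + \frac{5 \sqrt{2}}{2} + \frac{5 \log{\left(6 \right)}}{2}.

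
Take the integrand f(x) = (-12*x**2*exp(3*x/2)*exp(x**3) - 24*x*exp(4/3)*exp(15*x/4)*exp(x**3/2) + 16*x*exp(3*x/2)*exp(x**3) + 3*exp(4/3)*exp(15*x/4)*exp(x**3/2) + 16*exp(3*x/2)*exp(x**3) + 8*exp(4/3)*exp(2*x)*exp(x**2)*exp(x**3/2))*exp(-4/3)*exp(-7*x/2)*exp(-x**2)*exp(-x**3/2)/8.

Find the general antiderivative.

F(x) = 3*exp(-x**2 + x/4)/2 - exp(x**3/2 - x**2 - 2*x - 4/3) - 2*exp(-3*x/2)/3 + C

Check any antiderivative F(x) by computing F'(x) and comparing it with f(x).
Check: d/dx[3*exp(-x**2 + x/4)/2 - exp(x**3/2 - x**2 - 2*x - 4/3) - 2*exp(-3*x/2)/3] = (-12*x**2*exp(3*x/2) - 24*x*exp(4/3)*exp(15*x/4)*exp(-x**3/2) + 16*x*exp(3*x/2) + 3*exp(4/3)*exp(15*x/4)*exp(-x**3/2) + 16*exp(3*x/2) + 8*exp(4/3)*exp(2*x)*exp(x**2)*exp(-x**3/2))*exp(-4/3)*exp(-7*x/2)*exp(-x**2)*exp(x**3/2)/8, which equals f(x).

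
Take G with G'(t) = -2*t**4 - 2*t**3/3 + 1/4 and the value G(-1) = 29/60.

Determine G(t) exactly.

G(t) = (-24*t**5 - 10*t**4 + 15*t + 30)/60

Integrate term by term and add the pieces.
A general antiderivative is -2*t**5/5 - t**4/6 + t/4 + C.
The condition gives C = 29/60 - (-1/60) = 1/2.
So G(t) = (-24*t**5 - 10*t**4 + 15*t + 30)/60.
Check: d/dt[(-24*t**5 - 10*t**4 + 15*t + 30)/60] = -2*t**4 - 2*t**3/3 + 1/4 = G'(t).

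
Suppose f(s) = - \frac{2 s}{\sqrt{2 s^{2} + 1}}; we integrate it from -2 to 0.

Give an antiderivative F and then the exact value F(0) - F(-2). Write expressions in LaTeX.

Antiderivative: F(s) = - \sqrt{2 s^{2} + 1}; value = 2

f matches the chain-rule pattern g'(h)*h' with inner function h(s) = 2 s^{2} + 1; substituting u = h(s) collapses the integral.
F(s) = - \sqrt{2 s^{2} + 1} is an antiderivative of f.
Check: d/ds[- \sqrt{2 s^{2} + 1}] = - \frac{2 s}{\sqrt{2 s^{2} + 1}} = f(s).
F(0) = -1; F(-2) = -3.
Integral = F(0) - F(-2) = 2.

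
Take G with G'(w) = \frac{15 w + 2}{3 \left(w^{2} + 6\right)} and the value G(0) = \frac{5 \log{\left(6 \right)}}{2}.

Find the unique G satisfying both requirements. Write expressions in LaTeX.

G(w) = \frac{5 \log{\left(w^{2} + 6 \right)}}{2} + \frac{\sqrt{6} \operatorname{atan}{\left(\frac{\sqrt{6} w}{6} \right)}}{9}

The proposed G(w) is checked by its d/dw: the result must match the given G'(w).
A general antiderivative is \frac{5 \log{\left(w^{2} + 6 \right)}}{2} + \frac{\sqrt{6} \operatorname{atan}{\left(\frac{\sqrt{6} w}{6} \right)}}{9} + C.
The condition gives C = \frac{5 \log{\left(6 \right)}}{2} - (\frac{5 \log{\left(6 \right)}}{2}) = 0.
So G(w) = \frac{5 \log{\left(w^{2} + 6 \right)}}{2} + \frac{\sqrt{6} \operatorname{atan}{\left(\frac{\sqrt{6} w}{6} \right)}}{9}.
Check: d/dw[\frac{5 \log{\left(w^{2} + 6 \right)}}{2} + \frac{\sqrt{6} \operatorname{atan}{\left(\frac{\sqrt{6} w}{6} \right)}}{9}] = \frac{15 w + 2}{3 w^{2} + 18}, which equals G'(w).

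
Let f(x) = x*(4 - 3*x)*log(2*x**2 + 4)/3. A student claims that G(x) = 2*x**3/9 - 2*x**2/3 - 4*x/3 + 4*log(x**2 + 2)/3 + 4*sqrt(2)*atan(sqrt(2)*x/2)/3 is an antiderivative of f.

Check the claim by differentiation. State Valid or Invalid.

Invalid: d/dx[G] - f = (3*x**4*log(x**2 + 2) + 2*x**4 + 3*x**4*log(2) - 4*x**3*log(x**2 + 2) - 4*x**3 - 4*x**3*log(2) + 6*x**2*log(x**2 + 2) + 6*x**2*log(2) - 8*x*log(x**2 + 2) - 8*x*log(2))/(3*x**2 + 6), which is not 0.

d/dx[G] = (2*x**4 - 4*x**3)/(3*x**2 + 6)
d/dx[G] - f(x) = (3*x**4*log(x**2 + 2) + 2*x**4 + 3*x**4*log(2) - 4*x**3*log(x**2 + 2) - 4*x**3 - 4*x**3*log(2) + 6*x**2*log(x**2 + 2) + 6*x**2*log(2) - 8*x*log(x**2 + 2) - 8*x*log(2))/(3*x**2 + 6) != 0.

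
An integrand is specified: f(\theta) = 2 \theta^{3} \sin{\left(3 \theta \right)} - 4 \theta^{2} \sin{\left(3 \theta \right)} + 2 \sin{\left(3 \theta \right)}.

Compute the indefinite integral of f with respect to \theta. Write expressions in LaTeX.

Integrate term by term and add the pieces.
Check: d/d\theta[- \frac{2 \left(9 \theta^{3} \cos{\left(3 \theta \right)} - 9 \theta^{2} \sin{\left(3 \theta \right)} - 18 \theta^{2} \cos{\left(3 \theta \right)} + 12 \theta \sin{\left(3 \theta \right)} - 6 \theta \cos{\left(3 \theta \right)} + 2 \sin{\left(3 \theta \right)} + 13 \cos{\left(3 \theta \right)}\right)}{27}] = 2 \theta^{3} \sin{\left(3 \theta \right)} - 4 \theta^{2} \sin{\left(3 \theta \right)} + 2 \sin{\left(3 \theta \right)} = f(\theta).

F(\theta) = - \frac{2 \left(9 \theta^{3} \cos{\left(3 \theta \right)} - 9 \theta^{2} \sin{\left(3 \theta \right)} - 18 \theta^{2} \cos{\left(3 \theta \right)} + 12 \theta \sin{\left(3 \theta \right)} - 6 \theta \cos{\left(3 \theta \right)} + 2 \sin{\left(3 \theta \right)} + 13 \cos{\left(3 \theta \right)}\right)}{27} + C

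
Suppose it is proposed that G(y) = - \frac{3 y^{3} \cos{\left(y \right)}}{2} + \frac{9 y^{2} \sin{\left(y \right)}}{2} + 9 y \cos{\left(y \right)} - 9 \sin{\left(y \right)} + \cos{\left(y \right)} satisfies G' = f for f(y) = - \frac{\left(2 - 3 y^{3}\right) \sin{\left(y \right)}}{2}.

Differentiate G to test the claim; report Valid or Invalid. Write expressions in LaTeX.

d/dy[G] = \frac{3 y^{3} \sin{\left(y \right)}}{2} - \sin{\left(y \right)}
This equals f(y) exactly, so the claim holds.

Valid - differentiating G returns exactly f.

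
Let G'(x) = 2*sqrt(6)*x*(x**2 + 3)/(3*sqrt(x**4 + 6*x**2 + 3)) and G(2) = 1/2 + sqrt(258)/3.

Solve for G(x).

G'(x) matches the chain-rule pattern g'(h)*h' with inner function h(x) = 2*x**4/3 + 4*x**2 + 2; substituting u = h(x) collapses the integral.
A general antiderivative is sqrt(2*x**4/3 + 4*x**2 + 2) + C.
The condition gives C = 1/2 + sqrt(258)/3 - (sqrt(258)/3) = 1/2.
So G(x) = sqrt(2*x**4/3 + 4*x**2 + 2) + 1/2.
Check: d/dx[sqrt(2*x**4/3 + 4*x**2 + 2) + 1/2] = (2*sqrt(6)*x**3 + 6*sqrt(6)*x)/(3*sqrt(x**4 + 6*x**2 + 3)), which equals G'(x).

G(x) = sqrt(2*x**4/3 + 4*x**2 + 2) + 1/2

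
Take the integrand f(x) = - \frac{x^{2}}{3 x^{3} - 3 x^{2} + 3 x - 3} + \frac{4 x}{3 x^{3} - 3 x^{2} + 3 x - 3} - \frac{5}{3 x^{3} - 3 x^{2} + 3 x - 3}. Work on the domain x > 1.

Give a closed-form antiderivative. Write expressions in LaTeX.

An antiderivative is F(x) = - \frac{\log{\left(x - 1 \right)}}{3} + \frac{4 \operatorname{atan}{\left(x \right)}}{3}.

The integrand splits into summands that can be handled one at a time.
Check: d/dx[- \frac{\log{\left(x - 1 \right)}}{3} + \frac{4 \operatorname{atan}{\left(x \right)}}{3}] = \frac{- x^{2} + 4 x - 5}{3 x^{3} - 3 x^{2} + 3 x - 3}, which equals f(x).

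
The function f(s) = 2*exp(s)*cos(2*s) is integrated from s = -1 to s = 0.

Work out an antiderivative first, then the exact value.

Antiderivative: F(s) = 2*(2*sin(2*s) + cos(2*s))*exp(s)/5; value = -2*exp(-1)*cos(2)/5 + 4*exp(-1)*sin(2)/5 + 2/5

A first test for any F(s): its s-derivative must equal f(s) identically.
F(s) = 2*(2*sin(2*s) + cos(2*s))*exp(s)/5 is an antiderivative of f.
Check: d/ds[2*(2*sin(2*s) + cos(2*s))*exp(s)/5] = 2*exp(s)*cos(2*s) = f(s).
F(0) = 2/5; F(-1) = -4*exp(-1)*sin(2)/5 + 2*exp(-1)*cos(2)/5.
Integral = F(0) - F(-1) = -2*exp(-1)*cos(2)/5 + 4*exp(-1)*sin(2)/5 + 2/5.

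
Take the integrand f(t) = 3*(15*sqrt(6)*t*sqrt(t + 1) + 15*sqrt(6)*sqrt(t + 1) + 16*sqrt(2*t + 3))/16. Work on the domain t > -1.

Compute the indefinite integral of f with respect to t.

Differentiate the proposed F(t) back; it has to land on f(t) exactly.
Check: d/dt[(9*sqrt(6)*(t + 1)**(5/2) + 8*(2*t + 3)**(3/2))/8] = 45*sqrt(6)*t*sqrt(t + 1)/16 + 45*sqrt(6)*sqrt(t + 1)/16 + 3*sqrt(2*t + 3), which equals f(t).

F(t) = (9*sqrt(6)*(t + 1)**(5/2) + 8*(2*t + 3)**(3/2))/8 + C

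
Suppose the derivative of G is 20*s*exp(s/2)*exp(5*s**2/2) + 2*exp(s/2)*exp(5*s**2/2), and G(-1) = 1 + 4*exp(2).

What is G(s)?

The substitution u = 5*s**2/2 + s/2 works: G'(s) is exactly (dG/du)*(du/ds) for that inner function.
A general antiderivative is 4*exp(5*s**2/2 + s/2) + C.
The condition gives C = 1 + 4*exp(2) - (4*exp(2)) = 1.
So G(s) = 4*exp(s/2)*exp(5*s**2/2) + 1.
Check: d/ds[4*exp(s/2)*exp(5*s**2/2) + 1] = 20*s*exp(s/2)*exp(5*s**2/2) + 2*exp(s/2)*exp(5*s**2/2) = G'(s).

G(s) = 4*exp(s/2)*exp(5*s**2/2) + 1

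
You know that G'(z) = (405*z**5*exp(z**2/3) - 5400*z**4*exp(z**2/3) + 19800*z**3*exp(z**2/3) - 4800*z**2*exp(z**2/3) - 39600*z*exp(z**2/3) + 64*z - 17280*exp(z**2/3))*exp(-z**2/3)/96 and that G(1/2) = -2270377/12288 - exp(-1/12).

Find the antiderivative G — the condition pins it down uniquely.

G(z) = 5*(3*z**2/4 - 4*z - 3)**3/3 + 1 - exp(-z**2/3)

Differentiate the proposed G(z) back; it has to land on the given G'(z).
A general antiderivative is 5*(3*z**2/4 - 4*z - 3)**3/3 - exp(-z**2/3) + C.
The condition gives C = -2270377/12288 - exp(-1/12) - (-2282665/12288 - exp(-1/12)) = 1.
So G(z) = 5*(3*z**2/4 - 4*z - 3)**3/3 + 1 - exp(-z**2/3).
Check: d/dz[5*(3*z**2/4 - 4*z - 3)**3/3 + 1 - exp(-z**2/3)] = (405*z**5*exp(z**2/3) - 5400*z**4*exp(z**2/3) + 19800*z**3*exp(z**2/3) - 4800*z**2*exp(z**2/3) - 39600*z*exp(z**2/3) + 64*z - 17280*exp(z**2/3))*exp(-z**2/3)/96 = G'(z).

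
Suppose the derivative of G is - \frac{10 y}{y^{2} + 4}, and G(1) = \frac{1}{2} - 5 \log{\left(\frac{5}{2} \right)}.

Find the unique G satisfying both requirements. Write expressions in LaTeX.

G'(y) matches the chain-rule pattern g'(h)*h' with inner function h(y) = \frac{y^{2}}{2} + 2; substituting u = h(y) collapses the integral.
A general antiderivative is - 5 \log{\left(\frac{y^{2}}{2} + 2 \right)} + C.
The condition gives C = \frac{1}{2} - 5 \log{\left(\frac{5}{2} \right)} - (- 5 \log{\left(\frac{5}{2} \right)}) = \frac{1}{2}.
So G(y) = - \frac{10 \log{\left(\frac{y^{2}}{2} + 2 \right)} - 1}{2}.
Check: d/dy[- \frac{10 \log{\left(\frac{y^{2}}{2} + 2 \right)} - 1}{2}] = - \frac{10 y}{y^{2} + 4} = G'(y).

G(y) = - \frac{10 \log{\left(\frac{y^{2}}{2} + 2 \right)} - 1}{2}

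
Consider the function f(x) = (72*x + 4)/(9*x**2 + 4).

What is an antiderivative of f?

An antiderivative is F(x) = 2*(6*log(3*x**2 + 4/3) + atan(3*x/2))/3.

For F(x) to be correct the identity F'(x) - f(x) = 0 must hold.
Check: d/dx[2*(6*log(3*x**2 + 4/3) + atan(3*x/2))/3] = (72*x + 4)/(9*x**2 + 4) = f(x).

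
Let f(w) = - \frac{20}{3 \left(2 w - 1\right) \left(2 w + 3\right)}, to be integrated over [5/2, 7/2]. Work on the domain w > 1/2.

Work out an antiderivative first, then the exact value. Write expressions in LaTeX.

Antiderivative: F(w) = - \frac{5 \log{\left(w - \frac{1}{2} \right)}}{6} + \frac{5 \log{\left(w + \frac{3}{2} \right)}}{6}; value = - \frac{5 \log{\left(4 \right)}}{6} - \frac{5 \log{\left(3 \right)}}{6} + \frac{5 \log{\left(2 \right)}}{6} + \frac{5 \log{\left(5 \right)}}{6}

Factor the denominator (3 \left(2 w - 1\right) \left(2 w + 3\right)) and decompose: f = \frac{5}{3 \left(2 w + 3\right)} - \frac{5}{3 \left(2 w - 1\right)}; each piece integrates to a log, atan, or power term.
F(w) = - \frac{5 \log{\left(w - \frac{1}{2} \right)}}{6} + \frac{5 \log{\left(w + \frac{3}{2} \right)}}{6} is an antiderivative of f.
Check: d/dw[- \frac{5 \log{\left(w - \frac{1}{2} \right)}}{6} + \frac{5 \log{\left(w + \frac{3}{2} \right)}}{6}] = - \frac{20}{12 w^{2} + 12 w - 9}, which equals f(w).
F(7/2) = - \frac{5 \log{\left(3 \right)}}{6} + \frac{5 \log{\left(5 \right)}}{6}; F(5/2) = - \frac{5 \log{\left(2 \right)}}{6} + \frac{5 \log{\left(4 \right)}}{6}.
Integral = F(7/2) - F(5/2) = - \frac{5 \log{\left(4 \right)}}{6} - \frac{5 \log{\left(3 \right)}}{6} + \frac{5 \log{\left(2 \right)}}{6} + \frac{5 \log{\left(5 \right)}}{6}.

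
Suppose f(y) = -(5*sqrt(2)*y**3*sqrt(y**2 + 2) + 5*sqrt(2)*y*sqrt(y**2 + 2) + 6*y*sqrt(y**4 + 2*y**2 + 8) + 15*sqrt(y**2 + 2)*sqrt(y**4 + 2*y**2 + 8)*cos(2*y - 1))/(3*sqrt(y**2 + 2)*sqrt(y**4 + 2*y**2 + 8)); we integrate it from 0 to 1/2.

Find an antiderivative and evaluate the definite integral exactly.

Antiderivative: F(y) = -2*sqrt(y**2 + 2) - 5*sqrt(y**4/2 + y**2 + 4)/3 - 5*sin(2*y - 1)/2; value = -5*sqrt(274)/24 - 5*sin(1)/2 + 1/3 + 2*sqrt(2)

Differentiate the proposed F(y) back; it has to land on f(y) exactly.
F(y) = -2*sqrt(y**2 + 2) - 5*sqrt(y**4/2 + y**2 + 4)/3 - 5*sin(2*y - 1)/2 is an antiderivative of f.
Check: d/dy[-2*sqrt(y**2 + 2) - 5*sqrt(y**4/2 + y**2 + 4)/3 - 5*sin(2*y - 1)/2] = (-5*sqrt(2)*y**3*sqrt(y**2 + 2) - 5*sqrt(2)*y*sqrt(y**2 + 2) - 6*y*sqrt(y**4 + 2*y**2 + 8) - 15*sqrt(y**2 + 2)*sqrt(y**4 + 2*y**2 + 8)*cos(2*y - 1))/(3*sqrt(y**2 + 2)*sqrt(y**4 + 2*y**2 + 8)), which equals f(y).
F(1/2) = -5*sqrt(274)/24 - 3; F(0) = -10/3 - 2*sqrt(2) + 5*sin(1)/2.
Integral = F(1/2) - F(0) = -5*sqrt(274)/24 - 5*sin(1)/2 + 1/3 + 2*sqrt(2).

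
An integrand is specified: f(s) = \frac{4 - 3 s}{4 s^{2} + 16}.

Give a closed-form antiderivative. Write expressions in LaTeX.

An antiderivative is F(s) = \frac{- 3 \log{\left(s^{2} + 4 \right)} + 4 \operatorname{atan}{\left(\frac{s}{2} \right)}}{8}.

For F(s) to be correct the identity F'(s) - f(s) = 0 must hold.
Check: d/ds[\frac{- 3 \log{\left(s^{2} + 4 \right)} + 4 \operatorname{atan}{\left(\frac{s}{2} \right)}}{8}] = \frac{4 - 3 s}{4 s^{2} + 16} = f(s).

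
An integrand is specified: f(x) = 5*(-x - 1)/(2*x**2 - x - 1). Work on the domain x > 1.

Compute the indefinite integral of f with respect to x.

F(x) = 5*(-4*log(x - 1) + log(x + 1/2))/6 + C

Factor the denominator ((x - 1)*(2*x + 1)) and decompose: f = 5/(3*(2*x + 1)) - 10/(3*(x - 1)); each piece integrates to a log, atan, or power term.
Check: d/dx[5*(-4*log(x - 1) + log(x + 1/2))/6] = (-5*x - 5)/(2*x**2 - x - 1), which equals f(x).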